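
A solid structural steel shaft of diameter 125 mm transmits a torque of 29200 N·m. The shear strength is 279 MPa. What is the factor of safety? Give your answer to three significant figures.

n = 3.66

τ = 16T/(πd³) = 16×2.9200×10^7/(π×125³) = 76.14 MPa.
n = τ_limit/τ = 279/76.14 = 3.664.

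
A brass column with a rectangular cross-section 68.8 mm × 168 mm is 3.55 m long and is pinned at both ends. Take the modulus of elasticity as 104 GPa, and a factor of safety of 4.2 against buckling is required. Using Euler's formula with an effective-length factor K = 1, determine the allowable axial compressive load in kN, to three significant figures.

Buckling occurs about the weak axis: I_min = h·b³/12 = 168×68.8³/12 = 4.559×10^6 mm⁴ (b = 68.8 mm is the smaller dimension).
Effective length L_e = KL = 1×3.55 m = 3550 mm.
Euler critical load P_cr = π²EI/L_e² = π²×104000×4.559×10^6/3550² = 371300 N.
P_allow = P_cr/n = 371300/4.2 = 88410 N.

P_allow = 88.4 kN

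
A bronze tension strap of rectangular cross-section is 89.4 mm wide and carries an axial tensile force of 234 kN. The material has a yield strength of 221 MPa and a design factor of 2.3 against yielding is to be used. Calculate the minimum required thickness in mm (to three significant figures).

t = 27.2 mm

σ_allow = 221/2.3 = 96.09 MPa.
Required area A = F/σ_allow = 234000/96.09 = 2435 mm².
t = A/w = 2435/89.4 = 27.24 mm.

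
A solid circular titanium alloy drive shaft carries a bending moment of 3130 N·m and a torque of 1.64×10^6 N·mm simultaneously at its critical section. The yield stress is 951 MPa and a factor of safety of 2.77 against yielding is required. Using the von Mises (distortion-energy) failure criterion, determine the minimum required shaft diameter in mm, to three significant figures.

σ_allow = σ_y/n = 951/2.77 = 343.3 MPa.
For a solid shaft σ_b = 32M/(πd³) and τ = 16T/(πd³), so the von Mises stress is σ' = (16/πd³)·√(4M²+3T²).
√(4M²+3T²) = √(4×(3.130×10^6)² + 3×(1.640×10^6)²) = 6.874×10^6 N·mm.
d³ = 16×6.874×10^6/(π×343.3) = 102000 mm³.
d = 46.72 mm.

d = 46.7 mm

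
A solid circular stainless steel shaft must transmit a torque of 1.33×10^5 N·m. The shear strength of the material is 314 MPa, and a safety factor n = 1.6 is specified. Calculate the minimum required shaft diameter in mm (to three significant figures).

Allowable shear stress τ_allow = 314/1.6 = 196.2 MPa.
For a solid shaft τ = 16T/(πd³), so d³ = 16T/(π τ_allow) = 16×1.3300×10^8/(π×196.2) = 3.452×10^6 mm³.
d = (3.452×10^6)^(1/3) = 151.1 mm.

d = 151 mm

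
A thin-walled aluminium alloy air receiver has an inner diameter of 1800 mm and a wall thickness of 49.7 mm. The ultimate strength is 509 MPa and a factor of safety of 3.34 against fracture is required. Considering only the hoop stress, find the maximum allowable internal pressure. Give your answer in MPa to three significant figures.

σ_allow = 509/3.34 = 152.4 MPa.
σ_h = pD/(2t) → p_allow = 2σ_allow t/D = 2×152.4×49.7/1800 = 8.416 MPa.

p_allow = 8.42 MPa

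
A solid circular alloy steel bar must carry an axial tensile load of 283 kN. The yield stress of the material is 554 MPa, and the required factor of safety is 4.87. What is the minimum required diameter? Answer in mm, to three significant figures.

Allowable stress σ_allow = 554/4.87 = 113.8 MPa.
Required area A = F/σ_allow = 283000/113.8 = 2488 mm².
A = πd²/4 → d = √(4A/π) = 56.28 mm.

d = 56.3 mm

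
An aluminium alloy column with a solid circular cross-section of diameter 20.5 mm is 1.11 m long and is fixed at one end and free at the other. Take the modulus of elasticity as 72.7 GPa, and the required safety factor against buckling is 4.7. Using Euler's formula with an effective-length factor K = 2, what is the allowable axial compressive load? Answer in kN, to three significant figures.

P_allow = 0.269 kN

I = πd⁴/64 = π×20.5⁴/64 = 8669 mm⁴.
Effective length L_e = KL = 2×1.11 m = 2220 mm.
Euler critical load P_cr = π²EI/L_e² = π²×72700×8669/2220² = 1262 N.
P_allow = P_cr/n = 1262/4.7 = 268.5 N.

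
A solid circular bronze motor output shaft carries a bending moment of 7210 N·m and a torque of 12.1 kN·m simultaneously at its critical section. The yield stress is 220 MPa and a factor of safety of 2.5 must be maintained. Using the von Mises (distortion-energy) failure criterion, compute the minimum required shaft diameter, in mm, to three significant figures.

σ_allow = σ_y/n = 220/2.5 = 88.00 MPa.
For a solid shaft σ_b = 32M/(πd³) and τ = 16T/(πd³), so the von Mises stress is σ' = (16/πd³)·√(4M²+3T²).
√(4M²+3T²) = √(4×(7.210×10^6)² + 3×(1.210×10^7)²) = 2.544×10^7 N·mm.
d³ = 16×2.544×10^7/(π×88.00) = 1.472×10^6 mm³.
d = 113.8 mm.

d = 114 mm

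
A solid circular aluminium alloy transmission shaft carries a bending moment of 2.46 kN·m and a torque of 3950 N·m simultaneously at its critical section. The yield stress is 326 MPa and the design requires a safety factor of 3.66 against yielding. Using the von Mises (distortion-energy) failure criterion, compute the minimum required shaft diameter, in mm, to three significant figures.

d = 78.4 mm

σ_allow = σ_y/n = 326/3.66 = 89.07 MPa.
For a solid shaft σ_b = 32M/(πd³) and τ = 16T/(πd³), so the von Mises stress is σ' = (16/πd³)·√(4M²+3T²).
√(4M²+3T²) = √(4×(2.460×10^6)² + 3×(3.950×10^6)²) = 8.427×10^6 N·mm.
d³ = 16×8.427×10^6/(π×89.07) = 481800 mm³.
d = 78.40 mm.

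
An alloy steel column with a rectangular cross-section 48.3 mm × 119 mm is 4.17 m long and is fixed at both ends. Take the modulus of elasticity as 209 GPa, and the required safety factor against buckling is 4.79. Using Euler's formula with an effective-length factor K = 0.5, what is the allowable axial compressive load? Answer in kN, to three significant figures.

Buckling occurs about the weak axis: I_min = h·b³/12 = 119×48.3³/12 = 1.117×10^6 mm⁴ (b = 48.3 mm is the smaller dimension).
Effective length L_e = KL = 0.5×4.17 m = 2085 mm.
Euler critical load P_cr = π²EI/L_e² = π²×209000×1.117×10^6/2085² = 530200 N.
P_allow = P_cr/n = 530200/4.79 = 110700 N.

P_allow = 111 kN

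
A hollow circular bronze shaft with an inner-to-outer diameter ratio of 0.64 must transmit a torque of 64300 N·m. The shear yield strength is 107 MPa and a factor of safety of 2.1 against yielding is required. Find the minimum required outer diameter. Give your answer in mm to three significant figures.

d_o = 198 mm

τ_allow = 107/2.1 = 50.95 MPa.
For a hollow shaft τ = 16T/[πd_o³(1−k⁴)] with k = 0.64, so 1−k⁴ = 0.8322.
d_o³ = 16T/[π τ_allow (1−k⁴)] = 16×6.4300×10^7/(π×50.95×0.8322) = 7.723×10^6 mm³.
d_o = 197.7 mm.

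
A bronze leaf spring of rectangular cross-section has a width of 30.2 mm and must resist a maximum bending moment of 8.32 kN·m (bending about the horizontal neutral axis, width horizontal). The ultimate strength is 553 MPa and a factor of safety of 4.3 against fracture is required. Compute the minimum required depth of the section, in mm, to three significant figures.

h = 113 mm

σ_allow = 553/4.3 = 128.6 MPa.
For a rectangular section σ = 6M/(bh²), so h² = 6M/(b σ_allow) = 6×8320000/(30.2×128.6) = 12850 mm².
h = 113.4 mm.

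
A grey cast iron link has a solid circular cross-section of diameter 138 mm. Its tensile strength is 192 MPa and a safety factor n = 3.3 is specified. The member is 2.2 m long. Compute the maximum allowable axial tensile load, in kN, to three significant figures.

F_allow = 870 kN

σ_allow = 192/3.3 = 58.18 MPa.
A = πd²/4 = π×138²/4 = 14960 mm².
F_allow = σ_allow × A = 58.18×14960 = 870200 N.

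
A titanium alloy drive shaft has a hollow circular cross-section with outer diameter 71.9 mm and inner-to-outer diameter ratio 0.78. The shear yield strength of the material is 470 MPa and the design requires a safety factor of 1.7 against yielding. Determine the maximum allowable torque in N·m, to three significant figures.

T_allow = 12700 N·m

τ_allow = 470/1.7 = 276.5 MPa.
For a hollow shaft T_allow = τ_allow·πd_o³(1−k⁴)/16 with 1−k⁴ = 0.6298, so πd_o³(1−k⁴)/16 = 45970 mm³.
T_allow = 276.5×45970 = 1.271×10^7 N·mm = 12710 N·m.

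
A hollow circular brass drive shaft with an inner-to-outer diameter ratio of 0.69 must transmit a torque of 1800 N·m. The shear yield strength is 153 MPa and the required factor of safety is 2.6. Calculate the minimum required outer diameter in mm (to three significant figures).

τ_allow = 153/2.6 = 58.85 MPa.
For a hollow shaft τ = 16T/[πd_o³(1−k⁴)] with k = 0.69, so 1−k⁴ = 0.7733.
d_o³ = 16T/[π τ_allow (1−k⁴)] = 16×1800000/(π×58.85×0.7733) = 201400 mm³.
d_o = 58.62 mm.

d_o = 58.6 mm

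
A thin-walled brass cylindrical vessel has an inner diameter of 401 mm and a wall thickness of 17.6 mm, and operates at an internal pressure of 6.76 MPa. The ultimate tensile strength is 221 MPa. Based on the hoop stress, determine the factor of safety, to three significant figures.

σ_h = pD/(2t) = 6.76×401/(2×17.6) = 77.01 MPa.
n = 221/77.01 = 2.870.

n = 2.87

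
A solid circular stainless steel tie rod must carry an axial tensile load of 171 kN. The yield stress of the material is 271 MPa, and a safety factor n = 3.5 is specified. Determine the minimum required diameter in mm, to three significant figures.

Allowable stress σ_allow = 271/3.5 = 77.43 MPa.
Required area A = F/σ_allow = 171000/77.43 = 2208 mm².
A = πd²/4 → d = √(4A/π) = 53.03 mm.

d = 53.0 mm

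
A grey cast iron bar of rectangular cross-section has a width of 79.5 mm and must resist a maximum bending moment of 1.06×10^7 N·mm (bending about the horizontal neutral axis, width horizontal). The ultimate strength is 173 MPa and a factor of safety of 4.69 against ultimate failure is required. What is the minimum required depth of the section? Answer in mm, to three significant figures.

h = 147 mm

σ_allow = 173/4.69 = 36.89 MPa.
For a rectangular section σ = 6M/(bh²), so h² = 6M/(b σ_allow) = 6×1.0600×10^7/(79.5×36.89) = 21690 mm².
h = 147.3 mm.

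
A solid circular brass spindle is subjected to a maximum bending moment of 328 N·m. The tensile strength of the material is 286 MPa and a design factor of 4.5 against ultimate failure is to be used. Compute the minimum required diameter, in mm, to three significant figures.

σ_allow = 286/4.5 = 63.56 MPa.
For a solid circular section σ = 32M/(πd³), so d³ = 32M/(π σ_allow) = 32×328000/(π×63.56) = 52570 mm³.
d = 37.46 mm.

d = 37.5 mm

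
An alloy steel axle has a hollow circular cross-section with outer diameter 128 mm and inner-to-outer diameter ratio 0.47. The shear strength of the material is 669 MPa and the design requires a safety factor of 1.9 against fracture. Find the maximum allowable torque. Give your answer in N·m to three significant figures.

T_allow = 1.38×10^5 N·m

τ_allow = 669/1.9 = 352.1 MPa.
For a hollow shaft T_allow = τ_allow·πd_o³(1−k⁴)/16 with 1−k⁴ = 0.9512, so πd_o³(1−k⁴)/16 = 391700 mm³.
T_allow = 352.1×391700 = 1.379×10^8 N·mm = 137900 N·m.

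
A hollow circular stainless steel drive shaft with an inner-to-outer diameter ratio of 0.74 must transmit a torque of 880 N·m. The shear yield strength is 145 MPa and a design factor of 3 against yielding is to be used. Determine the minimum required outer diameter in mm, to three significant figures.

τ_allow = 145/3 = 48.33 MPa.
For a hollow shaft τ = 16T/[πd_o³(1−k⁴)] with k = 0.74, so 1−k⁴ = 0.7001.
d_o³ = 16T/[π τ_allow (1−k⁴)] = 16×880000/(π×48.33×0.7001) = 132400 mm³.
d_o = 50.97 mm.

d_o = 51.0 mm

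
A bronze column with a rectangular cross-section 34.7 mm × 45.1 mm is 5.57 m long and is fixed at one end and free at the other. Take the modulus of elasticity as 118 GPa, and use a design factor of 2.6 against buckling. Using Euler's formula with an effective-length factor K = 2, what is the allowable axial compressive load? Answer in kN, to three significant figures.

P_allow = 0.567 kN

Buckling occurs about the weak axis: I_min = h·b³/12 = 45.1×34.7³/12 = 157000 mm⁴ (b = 34.7 mm is the smaller dimension).
Effective length L_e = KL = 2×5.57 m = 11140 mm.
Euler critical load P_cr = π²EI/L_e² = π²×118000×157000/11140² = 1474 N.
P_allow = P_cr/n = 1474/2.6 = 566.8 N.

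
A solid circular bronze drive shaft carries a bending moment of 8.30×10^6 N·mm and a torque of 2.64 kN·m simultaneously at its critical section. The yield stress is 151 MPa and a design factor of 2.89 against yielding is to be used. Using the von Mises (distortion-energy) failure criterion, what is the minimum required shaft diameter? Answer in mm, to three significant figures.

σ_allow = σ_y/n = 151/2.89 = 52.25 MPa.
For a solid shaft σ_b = 32M/(πd³) and τ = 16T/(πd³), so the von Mises stress is σ' = (16/πd³)·√(4M²+3T²).
√(4M²+3T²) = √(4×(8.300×10^6)² + 3×(2.640×10^6)²) = 1.722×10^7 N·mm.
d³ = 16×1.722×10^7/(π×52.25) = 1.678×10^6 mm³.
d = 118.8 mm.

d = 119 mm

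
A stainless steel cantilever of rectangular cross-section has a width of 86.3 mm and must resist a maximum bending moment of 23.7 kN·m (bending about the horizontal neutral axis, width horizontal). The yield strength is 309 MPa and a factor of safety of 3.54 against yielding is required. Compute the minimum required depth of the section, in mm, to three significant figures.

σ_allow = 309/3.54 = 87.29 MPa.
For a rectangular section σ = 6M/(bh²), so h² = 6M/(b σ_allow) = 6×2.3700×10^7/(86.3×87.29) = 18880 mm².
h = 137.4 mm.

h = 137 mm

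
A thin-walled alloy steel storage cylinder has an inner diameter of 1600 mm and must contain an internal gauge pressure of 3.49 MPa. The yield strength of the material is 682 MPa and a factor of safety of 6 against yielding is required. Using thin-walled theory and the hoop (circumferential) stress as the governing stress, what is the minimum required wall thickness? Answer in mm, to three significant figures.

σ_allow = 682/6 = 113.7 MPa.
Hoop stress σ_h = pD/(2t), so t = pD/(2σ_allow) = 3.49×1600/(2×113.7) = 24.56 mm.

t = 24.6 mm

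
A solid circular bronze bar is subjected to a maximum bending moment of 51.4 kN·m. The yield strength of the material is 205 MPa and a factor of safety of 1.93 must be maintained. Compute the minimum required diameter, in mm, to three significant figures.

d = 170 mm

σ_allow = 205/1.93 = 106.2 MPa.
For a solid circular section σ = 32M/(πd³), so d³ = 32M/(π σ_allow) = 32×5.1400×10^7/(π×106.2) = 4.929×10^6 mm³.
d = 170.2 mm.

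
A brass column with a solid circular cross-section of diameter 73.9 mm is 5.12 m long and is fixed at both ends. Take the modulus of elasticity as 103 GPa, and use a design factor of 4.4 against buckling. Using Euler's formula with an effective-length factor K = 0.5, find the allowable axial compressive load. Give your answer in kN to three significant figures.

I = πd⁴/64 = π×73.9⁴/64 = 1.464×10^6 mm⁴.
Effective length L_e = KL = 0.5×5.12 m = 2560 mm.
Euler critical load P_cr = π²EI/L_e² = π²×103000×1.464×10^6/2560² = 227100 N.
P_allow = P_cr/n = 227100/4.4 = 51610 N.

P_allow = 51.6 kN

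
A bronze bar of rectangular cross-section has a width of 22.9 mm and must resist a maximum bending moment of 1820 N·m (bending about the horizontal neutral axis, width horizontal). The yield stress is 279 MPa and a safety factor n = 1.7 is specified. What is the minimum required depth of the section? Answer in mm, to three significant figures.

h = 53.9 mm

σ_allow = 279/1.7 = 164.1 MPa.
For a rectangular section σ = 6M/(bh²), so h² = 6M/(b σ_allow) = 6×1820000/(22.9×164.1) = 2906 mm².
h = 53.90 mm.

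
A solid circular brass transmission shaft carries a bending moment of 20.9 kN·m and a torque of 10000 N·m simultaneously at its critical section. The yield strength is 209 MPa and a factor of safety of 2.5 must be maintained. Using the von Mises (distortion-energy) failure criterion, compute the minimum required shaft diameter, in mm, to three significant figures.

σ_allow = σ_y/n = 209/2.5 = 83.60 MPa.
For a solid shaft σ_b = 32M/(πd³) and τ = 16T/(πd³), so the von Mises stress is σ' = (16/πd³)·√(4M²+3T²).
√(4M²+3T²) = √(4×(2.090×10^7)² + 3×(1.000×10^7)²) = 4.525×10^7 N·mm.
d³ = 16×4.525×10^7/(π×83.60) = 2.756×10^6 mm³.
d = 140.2 mm.

d = 140 mm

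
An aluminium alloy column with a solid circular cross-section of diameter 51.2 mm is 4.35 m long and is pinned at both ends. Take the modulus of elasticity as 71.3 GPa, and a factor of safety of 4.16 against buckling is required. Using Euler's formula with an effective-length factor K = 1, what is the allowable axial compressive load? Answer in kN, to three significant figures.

P_allow = 3.02 kN

I = πd⁴/64 = π×51.2⁴/64 = 337300 mm⁴.
Effective length L_e = KL = 1×4.35 m = 4350 mm.
Euler critical load P_cr = π²EI/L_e² = π²×71300×337300/4350² = 12540 N.
P_allow = P_cr/n = 12540/4.16 = 3016 N.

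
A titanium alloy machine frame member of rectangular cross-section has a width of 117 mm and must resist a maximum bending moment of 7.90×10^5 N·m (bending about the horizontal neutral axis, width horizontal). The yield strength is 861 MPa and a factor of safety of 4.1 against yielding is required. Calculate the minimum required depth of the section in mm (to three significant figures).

σ_allow = 861/4.1 = 210.0 MPa.
For a rectangular section σ = 6M/(bh²), so h² = 6M/(b σ_allow) = 6×7.9000×10^8/(117×210.0) = 192900 mm².
h = 439.2 mm.

h = 439 mm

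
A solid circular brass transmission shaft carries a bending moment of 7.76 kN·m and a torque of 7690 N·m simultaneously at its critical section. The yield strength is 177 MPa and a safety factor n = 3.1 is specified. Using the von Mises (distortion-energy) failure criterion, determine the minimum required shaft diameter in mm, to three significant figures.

σ_allow = σ_y/n = 177/3.1 = 57.10 MPa.
For a solid shaft σ_b = 32M/(πd³) and τ = 16T/(πd³), so the von Mises stress is σ' = (16/πd³)·√(4M²+3T²).
√(4M²+3T²) = √(4×(7.760×10^6)² + 3×(7.690×10^6)²) = 2.045×10^7 N·mm.
d³ = 16×2.045×10^7/(π×57.10) = 1.824×10^6 mm³.
d = 122.2 mm.

d = 122 mm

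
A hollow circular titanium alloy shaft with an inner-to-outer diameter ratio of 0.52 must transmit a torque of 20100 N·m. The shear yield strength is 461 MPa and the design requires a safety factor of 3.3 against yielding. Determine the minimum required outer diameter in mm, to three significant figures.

d_o = 92.5 mm

τ_allow = 461/3.3 = 139.7 MPa.
For a hollow shaft τ = 16T/[πd_o³(1−k⁴)] with k = 0.52, so 1−k⁴ = 0.9269.
d_o³ = 16T/[π τ_allow (1−k⁴)] = 16×2.0100×10^7/(π×139.7×0.9269) = 790600 mm³.
d_o = 92.47 mm.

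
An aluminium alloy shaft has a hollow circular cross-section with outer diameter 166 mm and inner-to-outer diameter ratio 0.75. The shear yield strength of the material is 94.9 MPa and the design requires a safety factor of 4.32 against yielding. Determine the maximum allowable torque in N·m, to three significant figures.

T_allow = 13500 N·m

τ_allow = 94.9/4.32 = 21.97 MPa.
For a hollow shaft T_allow = τ_allow·πd_o³(1−k⁴)/16 with 1−k⁴ = 0.6836, so πd_o³(1−k⁴)/16 = 614000 mm³.
T_allow = 21.97×614000 = 1.349×10^7 N·mm = 13490 N·m.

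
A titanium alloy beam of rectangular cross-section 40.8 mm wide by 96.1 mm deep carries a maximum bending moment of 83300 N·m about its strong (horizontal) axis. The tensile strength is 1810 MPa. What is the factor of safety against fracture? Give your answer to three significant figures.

Section modulus S = bh²/6 = 40.8×96.1²/6 = 62800 mm³.
σ = M/S = 8.3300×10^7/62800 = 1326 MPa.
n = 1810/1326 = 1.365.

n = 1.36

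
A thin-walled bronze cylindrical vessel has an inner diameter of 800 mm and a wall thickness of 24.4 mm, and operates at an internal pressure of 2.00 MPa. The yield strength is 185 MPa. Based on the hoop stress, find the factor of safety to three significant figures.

n = 5.64

σ_h = pD/(2t) = 2.00×800/(2×24.4) = 32.79 MPa.
n = 185/32.79 = 5.642.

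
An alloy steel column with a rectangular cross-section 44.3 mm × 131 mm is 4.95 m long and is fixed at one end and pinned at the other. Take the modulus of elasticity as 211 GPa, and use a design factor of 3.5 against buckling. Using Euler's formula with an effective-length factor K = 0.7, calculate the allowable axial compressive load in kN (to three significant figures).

P_allow = 47.0 kN

Buckling occurs about the weak axis: I_min = h·b³/12 = 131×44.3³/12 = 949100 mm⁴ (b = 44.3 mm is the smaller dimension).
Effective length L_e = KL = 0.7×4.95 m = 3465 mm.
Euler critical load P_cr = π²EI/L_e² = π²×211000×949100/3465² = 164600 N.
P_allow = P_cr/n = 164600/3.5 = 47030 N.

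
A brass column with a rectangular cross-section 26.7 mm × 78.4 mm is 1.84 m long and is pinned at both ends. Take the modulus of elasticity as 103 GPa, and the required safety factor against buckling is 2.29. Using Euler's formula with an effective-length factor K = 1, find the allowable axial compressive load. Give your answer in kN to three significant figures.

Buckling occurs about the weak axis: I_min = h·b³/12 = 78.4×26.7³/12 = 124400 mm⁴ (b = 26.7 mm is the smaller dimension).
Effective length L_e = KL = 1×1.84 m = 1840 mm.
Euler critical load P_cr = π²EI/L_e² = π²×103000×124400/1840² = 37340 N.
P_allow = P_cr/n = 37340/2.29 = 16310 N.

P_allow = 16.3 kN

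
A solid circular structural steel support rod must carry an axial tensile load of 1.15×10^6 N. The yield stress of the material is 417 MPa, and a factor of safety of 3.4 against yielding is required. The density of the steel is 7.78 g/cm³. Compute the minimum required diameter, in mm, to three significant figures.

Allowable stress σ_allow = 417/3.4 = 122.6 MPa.
Required area A = F/σ_allow = 1150000/122.6 = 9376 mm².
A = πd²/4 → d = √(4A/π) = 109.3 mm.

d = 109 mm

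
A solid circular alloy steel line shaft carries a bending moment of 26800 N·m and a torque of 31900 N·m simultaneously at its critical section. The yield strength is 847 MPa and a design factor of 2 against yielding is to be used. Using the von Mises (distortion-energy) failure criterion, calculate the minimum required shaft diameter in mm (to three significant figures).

d = 97.5 mm

σ_allow = σ_y/n = 847/2 = 423.5 MPa.
For a solid shaft σ_b = 32M/(πd³) and τ = 16T/(πd³), so the von Mises stress is σ' = (16/πd³)·√(4M²+3T²).
√(4M²+3T²) = √(4×(2.680×10^7)² + 3×(3.190×10^7)²) = 7.698×10^7 N·mm.
d³ = 16×7.698×10^7/(π×423.5) = 925700 mm³.
d = 97.46 mm.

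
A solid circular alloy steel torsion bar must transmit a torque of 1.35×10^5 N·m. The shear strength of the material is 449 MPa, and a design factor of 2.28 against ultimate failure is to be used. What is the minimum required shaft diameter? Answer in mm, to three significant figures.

Allowable shear stress τ_allow = 449/2.28 = 196.9 MPa.
For a solid shaft τ = 16T/(πd³), so d³ = 16T/(π τ_allow) = 16×1.3500×10^8/(π×196.9) = 3.491×10^6 mm³.
d = (3.491×10^6)^(1/3) = 151.7 mm.

d = 152 mm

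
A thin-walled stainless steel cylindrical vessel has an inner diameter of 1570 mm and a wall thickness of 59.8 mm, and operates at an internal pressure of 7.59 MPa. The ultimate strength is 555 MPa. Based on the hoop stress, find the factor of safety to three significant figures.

n = 5.57

σ_h = pD/(2t) = 7.59×1570/(2×59.8) = 99.63 MPa.
n = 555/99.63 = 5.570.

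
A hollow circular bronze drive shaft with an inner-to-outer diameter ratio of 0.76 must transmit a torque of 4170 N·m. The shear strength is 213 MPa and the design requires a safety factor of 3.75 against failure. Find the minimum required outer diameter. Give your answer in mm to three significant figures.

d_o = 82.5 mm

τ_allow = 213/3.75 = 56.80 MPa.
For a hollow shaft τ = 16T/[πd_o³(1−k⁴)] with k = 0.76, so 1−k⁴ = 0.6664.
d_o³ = 16T/[π τ_allow (1−k⁴)] = 16×4170000/(π×56.80×0.6664) = 561100 mm³.
d_o = 82.48 mm.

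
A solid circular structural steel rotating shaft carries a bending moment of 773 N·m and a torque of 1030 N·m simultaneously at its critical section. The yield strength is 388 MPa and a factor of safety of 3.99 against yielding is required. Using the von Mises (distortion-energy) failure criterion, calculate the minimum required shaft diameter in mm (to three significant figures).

σ_allow = σ_y/n = 388/3.99 = 97.24 MPa.
For a solid shaft σ_b = 32M/(πd³) and τ = 16T/(πd³), so the von Mises stress is σ' = (16/πd³)·√(4M²+3T²).
√(4M²+3T²) = √(4×(773000)² + 3×(1.030×10^6)²) = 2.361×10^6 N·mm.
d³ = 16×2.361×10^6/(π×97.24) = 123600 mm³.
d = 49.82 mm.

d = 49.8 mm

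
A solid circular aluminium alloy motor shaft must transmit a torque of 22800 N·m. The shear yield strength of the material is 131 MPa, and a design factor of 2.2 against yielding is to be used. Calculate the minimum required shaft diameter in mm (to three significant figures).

d = 125 mm

Allowable shear stress τ_allow = 131/2.2 = 59.55 MPa.
For a solid shaft τ = 16T/(πd³), so d³ = 16T/(π τ_allow) = 16×2.2800×10^7/(π×59.55) = 1.950×10^6 mm³.
d = (1.950×10^6)^(1/3) = 124.9 mm.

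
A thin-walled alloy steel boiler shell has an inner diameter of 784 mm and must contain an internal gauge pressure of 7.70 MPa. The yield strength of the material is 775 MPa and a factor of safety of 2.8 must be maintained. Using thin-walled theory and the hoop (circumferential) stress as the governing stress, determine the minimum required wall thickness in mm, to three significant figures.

t = 10.9 mm

σ_allow = 775/2.8 = 276.8 MPa.
Hoop stress σ_h = pD/(2t), so t = pD/(2σ_allow) = 7.70×784/(2×276.8) = 10.91 mm.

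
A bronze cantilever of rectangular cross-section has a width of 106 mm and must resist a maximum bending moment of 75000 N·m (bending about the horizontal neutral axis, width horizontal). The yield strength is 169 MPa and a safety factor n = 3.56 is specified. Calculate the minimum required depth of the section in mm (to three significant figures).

h = 299 mm

σ_allow = 169/3.56 = 47.47 MPa.
For a rectangular section σ = 6M/(bh²), so h² = 6M/(b σ_allow) = 6×7.5000×10^7/(106×47.47) = 89430 mm².
h = 299.0 mm.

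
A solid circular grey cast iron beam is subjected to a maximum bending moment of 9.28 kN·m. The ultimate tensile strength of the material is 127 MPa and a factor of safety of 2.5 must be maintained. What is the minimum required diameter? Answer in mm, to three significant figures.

d = 123 mm

σ_allow = 127/2.5 = 50.80 MPa.
For a solid circular section σ = 32M/(πd³), so d³ = 32M/(π σ_allow) = 32×9280000/(π×50.80) = 1.861×10^6 mm³.
d = 123.0 mm.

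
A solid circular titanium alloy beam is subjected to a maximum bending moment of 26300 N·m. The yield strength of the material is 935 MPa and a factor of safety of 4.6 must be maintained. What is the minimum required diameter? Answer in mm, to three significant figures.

d = 110 mm

σ_allow = 935/4.6 = 203.3 MPa.
For a solid circular section σ = 32M/(πd³), so d³ = 32M/(π σ_allow) = 32×2.6300×10^7/(π×203.3) = 1.318×10^6 mm³.
d = 109.6 mm.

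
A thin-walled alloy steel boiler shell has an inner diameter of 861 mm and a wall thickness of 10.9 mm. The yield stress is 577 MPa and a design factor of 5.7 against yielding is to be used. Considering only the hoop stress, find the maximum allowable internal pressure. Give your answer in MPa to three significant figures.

σ_allow = 577/5.7 = 101.2 MPa.
σ_h = pD/(2t) → p_allow = 2σ_allow t/D = 2×101.2×10.9/861 = 2.563 MPa.

p_allow = 2.56 MPa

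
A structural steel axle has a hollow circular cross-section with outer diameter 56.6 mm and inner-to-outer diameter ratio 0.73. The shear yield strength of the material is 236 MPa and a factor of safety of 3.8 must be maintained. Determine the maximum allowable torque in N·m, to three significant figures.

T_allow = 1580 N·m

τ_allow = 236/3.8 = 62.11 MPa.
For a hollow shaft T_allow = τ_allow·πd_o³(1−k⁴)/16 with 1−k⁴ = 0.7160, so πd_o³(1−k⁴)/16 = 25490 mm³.
T_allow = 62.11×25490 = 1.583×10^6 N·mm = 1583 N·m.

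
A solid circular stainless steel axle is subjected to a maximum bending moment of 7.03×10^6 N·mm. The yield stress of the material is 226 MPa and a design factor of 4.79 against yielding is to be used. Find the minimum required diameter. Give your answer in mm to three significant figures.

d = 115 mm

σ_allow = 226/4.79 = 47.18 MPa.
For a solid circular section σ = 32M/(πd³), so d³ = 32M/(π σ_allow) = 32×7030000/(π×47.18) = 1.518×10^6 mm³.
d = 114.9 mm.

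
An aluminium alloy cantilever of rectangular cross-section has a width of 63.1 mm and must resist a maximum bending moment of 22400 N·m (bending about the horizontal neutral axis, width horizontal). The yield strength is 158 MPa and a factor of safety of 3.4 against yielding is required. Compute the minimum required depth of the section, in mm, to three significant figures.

σ_allow = 158/3.4 = 46.47 MPa.
For a rectangular section σ = 6M/(bh²), so h² = 6M/(b σ_allow) = 6×2.2400×10^7/(63.1×46.47) = 45830 mm².
h = 214.1 mm.

h = 214 mm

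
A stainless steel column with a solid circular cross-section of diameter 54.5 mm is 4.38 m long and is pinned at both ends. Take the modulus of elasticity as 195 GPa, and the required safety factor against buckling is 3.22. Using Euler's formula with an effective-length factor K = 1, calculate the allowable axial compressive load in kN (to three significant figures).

I = πd⁴/64 = π×54.5⁴/64 = 433100 mm⁴.
Effective length L_e = KL = 1×4.38 m = 4380 mm.
Euler critical load P_cr = π²EI/L_e² = π²×195000×433100/4380² = 43450 N.
P_allow = P_cr/n = 43450/3.22 = 13490 N.

P_allow = 13.5 kN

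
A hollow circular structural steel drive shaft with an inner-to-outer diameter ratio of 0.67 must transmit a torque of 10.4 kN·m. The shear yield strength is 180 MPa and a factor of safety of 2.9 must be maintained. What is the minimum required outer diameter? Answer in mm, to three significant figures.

d_o = 102 mm

τ_allow = 180/2.9 = 62.07 MPa.
For a hollow shaft τ = 16T/[πd_o³(1−k⁴)] with k = 0.67, so 1−k⁴ = 0.7985.
d_o³ = 16T/[π τ_allow (1−k⁴)] = 16×1.0400×10^7/(π×62.07×0.7985) = 1.069×10^6 mm³.
d_o = 102.2 mm.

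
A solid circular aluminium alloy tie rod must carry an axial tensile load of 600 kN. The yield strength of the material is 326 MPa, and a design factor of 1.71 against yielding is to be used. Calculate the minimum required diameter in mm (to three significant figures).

d = 63.3 mm

Allowable stress σ_allow = 326/1.71 = 190.6 MPa.
Required area A = F/σ_allow = 600000/190.6 = 3147 mm².
A = πd²/4 → d = √(4A/π) = 63.30 mm.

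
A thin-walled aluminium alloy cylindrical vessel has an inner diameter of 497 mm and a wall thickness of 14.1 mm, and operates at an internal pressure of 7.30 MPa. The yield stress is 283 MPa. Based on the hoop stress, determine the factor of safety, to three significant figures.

n = 2.20

σ_h = pD/(2t) = 7.30×497/(2×14.1) = 128.7 MPa.
n = 283/128.7 = 2.200.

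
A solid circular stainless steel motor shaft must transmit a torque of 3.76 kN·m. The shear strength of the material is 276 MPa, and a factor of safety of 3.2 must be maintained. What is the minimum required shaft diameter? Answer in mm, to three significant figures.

d = 60.6 mm

Allowable shear stress τ_allow = 276/3.2 = 86.25 MPa.
For a solid shaft τ = 16T/(πd³), so d³ = 16T/(π τ_allow) = 16×3760000/(π×86.25) = 222000 mm³.
d = (222000)^(1/3) = 60.55 mm.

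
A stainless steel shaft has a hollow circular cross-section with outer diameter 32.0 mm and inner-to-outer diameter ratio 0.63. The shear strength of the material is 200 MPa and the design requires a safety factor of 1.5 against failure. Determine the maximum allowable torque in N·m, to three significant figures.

τ_allow = 200/1.5 = 133.3 MPa.
For a hollow shaft T_allow = τ_allow·πd_o³(1−k⁴)/16 with 1−k⁴ = 0.8425, so πd_o³(1−k⁴)/16 = 5420 mm³.
T_allow = 133.3×5420 = 722700 N·mm = 722.7 N·m.

T_allow = 723 N·m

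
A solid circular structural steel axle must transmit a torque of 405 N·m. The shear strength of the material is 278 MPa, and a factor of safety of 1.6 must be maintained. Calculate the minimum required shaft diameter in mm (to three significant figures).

d = 22.8 mm

Allowable shear stress τ_allow = 278/1.6 = 173.8 MPa.
For a solid shaft τ = 16T/(πd³), so d³ = 16T/(π τ_allow) = 16×405000/(π×173.8) = 11870 mm³.
d = (11870)^(1/3) = 22.81 mm.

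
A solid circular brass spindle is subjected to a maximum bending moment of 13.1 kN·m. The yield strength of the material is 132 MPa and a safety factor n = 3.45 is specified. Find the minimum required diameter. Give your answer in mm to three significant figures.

σ_allow = 132/3.45 = 38.26 MPa.
For a solid circular section σ = 32M/(πd³), so d³ = 32M/(π σ_allow) = 32×1.3100×10^7/(π×38.26) = 3.488×10^6 mm³.
d = 151.6 mm.

d = 152 mm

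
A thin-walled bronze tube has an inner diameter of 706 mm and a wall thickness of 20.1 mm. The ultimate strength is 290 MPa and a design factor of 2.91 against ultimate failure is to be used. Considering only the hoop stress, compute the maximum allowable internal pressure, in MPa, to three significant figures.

σ_allow = 290/2.91 = 99.66 MPa.
σ_h = pD/(2t) → p_allow = 2σ_allow t/D = 2×99.66×20.1/706 = 5.674 MPa.

p_allow = 5.67 MPa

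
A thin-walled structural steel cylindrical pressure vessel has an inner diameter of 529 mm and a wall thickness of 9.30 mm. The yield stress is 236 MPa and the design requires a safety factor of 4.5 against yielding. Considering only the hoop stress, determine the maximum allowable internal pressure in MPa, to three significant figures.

p_allow = 1.84 MPa

σ_allow = 236/4.5 = 52.44 MPa.
σ_h = pD/(2t) → p_allow = 2σ_allow t/D = 2×52.44×9.30/529 = 1.844 MPa.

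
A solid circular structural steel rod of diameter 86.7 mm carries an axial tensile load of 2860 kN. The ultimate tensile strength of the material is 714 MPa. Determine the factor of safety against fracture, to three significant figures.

n = 1.47

A = πd²/4 = 5904 mm².
σ = F/A = 2860000/5904 = 484.4 MPa.
n = 714/484.4 = 1.474.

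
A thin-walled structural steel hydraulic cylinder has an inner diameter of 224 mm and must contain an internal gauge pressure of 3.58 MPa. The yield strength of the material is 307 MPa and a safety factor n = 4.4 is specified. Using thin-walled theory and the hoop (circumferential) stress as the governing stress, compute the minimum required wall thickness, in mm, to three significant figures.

σ_allow = 307/4.4 = 69.77 MPa.
Hoop stress σ_h = pD/(2t), so t = pD/(2σ_allow) = 3.58×224/(2×69.77) = 5.747 mm.

t = 5.75 mm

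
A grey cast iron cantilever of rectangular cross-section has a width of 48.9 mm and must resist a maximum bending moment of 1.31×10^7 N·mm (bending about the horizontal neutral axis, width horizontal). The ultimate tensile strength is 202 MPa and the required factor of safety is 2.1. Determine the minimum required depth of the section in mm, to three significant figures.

σ_allow = 202/2.1 = 96.19 MPa.
For a rectangular section σ = 6M/(bh²), so h² = 6M/(b σ_allow) = 6×1.3100×10^7/(48.9×96.19) = 16710 mm².
h = 129.3 mm.

h = 129 mm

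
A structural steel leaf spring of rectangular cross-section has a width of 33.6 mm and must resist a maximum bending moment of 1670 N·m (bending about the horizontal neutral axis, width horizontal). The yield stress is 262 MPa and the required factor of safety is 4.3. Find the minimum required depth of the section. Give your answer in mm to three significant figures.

h = 70.0 mm

σ_allow = 262/4.3 = 60.93 MPa.
For a rectangular section σ = 6M/(bh²), so h² = 6M/(b σ_allow) = 6×1670000/(33.6×60.93) = 4894 mm².
h = 69.96 mm.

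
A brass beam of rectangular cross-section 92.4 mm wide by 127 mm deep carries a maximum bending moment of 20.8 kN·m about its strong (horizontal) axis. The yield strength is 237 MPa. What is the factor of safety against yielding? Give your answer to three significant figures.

n = 2.83

Section modulus S = bh²/6 = 92.4×127²/6 = 248400 mm³.
σ = M/S = 2.0800×10^7/248400 = 83.74 MPa.
n = 237/83.74 = 2.830.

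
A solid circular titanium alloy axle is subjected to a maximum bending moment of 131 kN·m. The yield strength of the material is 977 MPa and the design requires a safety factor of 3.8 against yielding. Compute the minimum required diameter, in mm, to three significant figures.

d = 173 mm

σ_allow = 977/3.8 = 257.1 MPa.
For a solid circular section σ = 32M/(πd³), so d³ = 32M/(π σ_allow) = 32×1.3100×10^8/(π×257.1) = 5.190×10^6 mm³.
d = 173.1 mm.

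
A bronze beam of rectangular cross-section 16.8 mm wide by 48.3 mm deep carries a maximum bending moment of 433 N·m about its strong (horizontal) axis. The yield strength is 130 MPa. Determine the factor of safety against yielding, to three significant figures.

n = 1.96

Section modulus S = bh²/6 = 16.8×48.3²/6 = 6532 mm³.
σ = M/S = 433000/6532 = 66.29 MPa.
n = 130/66.29 = 1.961.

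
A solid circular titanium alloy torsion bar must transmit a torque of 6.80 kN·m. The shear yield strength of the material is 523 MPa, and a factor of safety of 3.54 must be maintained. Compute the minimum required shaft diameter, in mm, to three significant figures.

Allowable shear stress τ_allow = 523/3.54 = 147.7 MPa.
For a solid shaft τ = 16T/(πd³), so d³ = 16T/(π τ_allow) = 16×6800000/(π×147.7) = 234400 mm³.
d = (234400)^(1/3) = 61.66 mm.

d = 61.7 mm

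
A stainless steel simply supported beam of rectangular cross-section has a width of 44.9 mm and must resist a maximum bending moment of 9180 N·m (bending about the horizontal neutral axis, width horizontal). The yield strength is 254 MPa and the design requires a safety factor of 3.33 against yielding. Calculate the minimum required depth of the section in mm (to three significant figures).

σ_allow = 254/3.33 = 76.28 MPa.
For a rectangular section σ = 6M/(bh²), so h² = 6M/(b σ_allow) = 6×9180000/(44.9×76.28) = 16080 mm².
h = 126.8 mm.

h = 127 mm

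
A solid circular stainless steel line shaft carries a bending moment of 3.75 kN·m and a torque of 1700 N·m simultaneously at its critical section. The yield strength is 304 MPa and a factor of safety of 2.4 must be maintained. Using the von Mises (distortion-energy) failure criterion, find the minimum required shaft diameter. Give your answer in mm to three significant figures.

d = 68.7 mm

σ_allow = σ_y/n = 304/2.4 = 126.7 MPa.
For a solid shaft σ_b = 32M/(πd³) and τ = 16T/(πd³), so the von Mises stress is σ' = (16/πd³)·√(4M²+3T²).
√(4M²+3T²) = √(4×(3.750×10^6)² + 3×(1.700×10^6)²) = 8.057×10^6 N·mm.
d³ = 16×8.057×10^6/(π×126.7) = 324000 mm³.
d = 68.68 mm.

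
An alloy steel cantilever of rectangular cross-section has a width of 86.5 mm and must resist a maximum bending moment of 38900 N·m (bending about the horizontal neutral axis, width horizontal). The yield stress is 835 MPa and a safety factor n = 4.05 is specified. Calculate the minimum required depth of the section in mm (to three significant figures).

h = 114 mm

σ_allow = 835/4.05 = 206.2 MPa.
For a rectangular section σ = 6M/(bh²), so h² = 6M/(b σ_allow) = 6×3.8900×10^7/(86.5×206.2) = 13090 mm².
h = 114.4 mm.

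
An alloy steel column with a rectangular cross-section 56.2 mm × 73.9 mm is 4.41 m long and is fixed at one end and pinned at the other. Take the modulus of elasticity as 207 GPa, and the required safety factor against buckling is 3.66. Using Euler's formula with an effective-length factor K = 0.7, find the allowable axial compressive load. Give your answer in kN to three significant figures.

P_allow = 64.0 kN

Buckling occurs about the weak axis: I_min = h·b³/12 = 73.9×56.2³/12 = 1.093×10^6 mm⁴ (b = 56.2 mm is the smaller dimension).
Effective length L_e = KL = 0.7×4.41 m = 3087 mm.
Euler critical load P_cr = π²EI/L_e² = π²×207000×1.093×10^6/3087² = 234400 N.
P_allow = P_cr/n = 234400/3.66 = 64030 N.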